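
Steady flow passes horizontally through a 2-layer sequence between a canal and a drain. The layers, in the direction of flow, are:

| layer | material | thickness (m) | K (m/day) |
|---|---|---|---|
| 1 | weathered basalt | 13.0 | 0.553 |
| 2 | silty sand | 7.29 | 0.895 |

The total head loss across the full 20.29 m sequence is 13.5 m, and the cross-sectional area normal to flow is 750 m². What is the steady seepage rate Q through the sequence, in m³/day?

320

Flow is perpendicular to layering, so the layers act in series and the equivalent K is the thickness-weighted harmonic mean.
Total thickness L = 13.0 + 7.29 = 20.29 m.
Σ(b_i/K_i) = 13.0/0.553 + 7.29/0.895 = 31.65 d.
K_eq = L / Σ(b_i/K_i) = 20.29 / 31.65 = 0.6410 m/day.
Q = K_eq · A · (Δh/L) = 0.6410 × 750 × (13.5/20.29) = 319.9 m³/day.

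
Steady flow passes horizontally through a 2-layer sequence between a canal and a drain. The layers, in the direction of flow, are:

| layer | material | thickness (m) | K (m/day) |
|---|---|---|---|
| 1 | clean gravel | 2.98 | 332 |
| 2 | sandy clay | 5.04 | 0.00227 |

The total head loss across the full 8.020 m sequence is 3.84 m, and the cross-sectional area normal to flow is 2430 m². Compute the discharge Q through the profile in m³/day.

Flow is perpendicular to layering, so the layers act in series and the equivalent K is the thickness-weighted harmonic mean.
Total thickness L = 2.98 + 5.04 = 8.020 m.
Σ(b_i/K_i) = 2.98/332 + 5.04/0.00227 = 2220 d.
K_eq = L / Σ(b_i/K_i) = 8.020 / 2220 = 0.003612 m/day.
Q = K_eq · A · (Δh/L) = 0.003612 × 2430 × (3.84/8.020) = 4.203 m³/day.

4.20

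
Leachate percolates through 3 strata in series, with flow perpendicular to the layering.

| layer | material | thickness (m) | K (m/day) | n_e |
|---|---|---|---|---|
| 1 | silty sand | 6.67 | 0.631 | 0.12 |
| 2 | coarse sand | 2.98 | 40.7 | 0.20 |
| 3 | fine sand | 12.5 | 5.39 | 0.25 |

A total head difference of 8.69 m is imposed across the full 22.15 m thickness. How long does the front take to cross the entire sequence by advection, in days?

With flow normal to the layers, continuity requires the same specific discharge q through every layer.
Σ(b_i/K_i) = 6.67/0.631 + 2.98/40.7 + 12.5/5.39 = 12.96 d.
q = Δh / Σ(b_i/K_i) = 8.69 / 12.96 = 0.6704 m/day.
In each layer the seepage velocity is v_i = q/n_i, so the layer transit time is t_i = b_i·n_i / q:
  layer 1 (silty sand): t_1 = 6.67 × 0.12 / 0.6704 = 1.194 d
  layer 2 (coarse sand): t_2 = 2.98 × 0.20 / 0.6704 = 0.8891 d
  layer 3 (fine sand): t_3 = 12.5 × 0.25 / 0.6704 = 4.662 d
Total t = Σ t_i = 6.745 days.

6.74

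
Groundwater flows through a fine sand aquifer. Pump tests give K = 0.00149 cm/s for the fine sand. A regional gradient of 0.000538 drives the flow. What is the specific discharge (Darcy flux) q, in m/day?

Convert K: 0.00149 cm/s × 864 = 1.287 m/day.
Hydraulic gradient i = 0.000538.
Specific discharge q = K · i = 1.287 × 0.0005380 = 0.0006926 m/day.

0.000693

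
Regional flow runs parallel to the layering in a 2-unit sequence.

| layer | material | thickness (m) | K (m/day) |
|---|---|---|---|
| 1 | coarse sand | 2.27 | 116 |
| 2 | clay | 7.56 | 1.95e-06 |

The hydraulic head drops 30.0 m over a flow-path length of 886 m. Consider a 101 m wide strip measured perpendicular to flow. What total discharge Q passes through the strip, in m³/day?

Flow is parallel to layering, so each bed carries its own Darcy discharge and the transmissivities add.
Σ(K_i·b_i) = 116×2.27 + 1.95e-06×7.56 = 263.3 m²/day.
Hydraulic gradient i = Δh / L = 30.0 / 886 = 0.03386.
Q = Σ(K_i·b_i) · W · i = 263.3 × 101 × 0.03386 = 900.5 m³/day.

901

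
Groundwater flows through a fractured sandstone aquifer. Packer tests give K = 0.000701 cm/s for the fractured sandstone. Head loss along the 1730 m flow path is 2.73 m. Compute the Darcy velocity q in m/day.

Convert K: 0.000701 cm/s × 864 = 0.6057 m/day.
Hydraulic gradient i = Δh / L = 2.73 / 1730 = 0.001578.
Specific discharge q = K · i = 0.6057 × 0.001578 = 0.0009558 m/day.

0.000956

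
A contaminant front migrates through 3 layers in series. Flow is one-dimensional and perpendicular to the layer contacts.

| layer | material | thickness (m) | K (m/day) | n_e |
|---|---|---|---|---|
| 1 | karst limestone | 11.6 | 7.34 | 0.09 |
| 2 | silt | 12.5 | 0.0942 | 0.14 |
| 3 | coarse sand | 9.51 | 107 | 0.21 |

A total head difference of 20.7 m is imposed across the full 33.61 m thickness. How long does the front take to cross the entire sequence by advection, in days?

31.1

With flow normal to the layers, continuity requires the same specific discharge q through every layer.
Σ(b_i/K_i) = 11.6/7.34 + 12.5/0.0942 + 9.51/107 = 134.4 d.
q = Δh / Σ(b_i/K_i) = 20.7 / 134.4 = 0.1541 m/day.
In each layer the seepage velocity is v_i = q/n_i, so the layer transit time is t_i = b_i·n_i / q:
  layer 1 (karst limestone): t_1 = 11.6 × 0.09 / 0.1541 = 6.777 d
  layer 2 (silt): t_2 = 12.5 × 0.14 / 0.1541 = 11.36 d
  layer 3 (coarse sand): t_3 = 9.51 × 0.21 / 0.1541 = 12.96 d
Total t = Σ t_i = 31.10 days.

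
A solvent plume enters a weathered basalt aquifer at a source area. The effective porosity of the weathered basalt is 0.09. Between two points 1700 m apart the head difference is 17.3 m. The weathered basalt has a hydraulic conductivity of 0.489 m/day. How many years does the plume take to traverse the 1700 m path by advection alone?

84.2

Hydraulic gradient i = Δh / L = 17.3 / 1700 = 0.01018.
Darcy flux q = K · i = 0.4890 × 0.01018 = 0.004976 m/day.
Seepage velocity v = q / n_e = 0.004976 / 0.09 = 0.05529 m/day.
Travel time t = L / v = 1700 / 0.05529 = 30746 days = 84.18 years.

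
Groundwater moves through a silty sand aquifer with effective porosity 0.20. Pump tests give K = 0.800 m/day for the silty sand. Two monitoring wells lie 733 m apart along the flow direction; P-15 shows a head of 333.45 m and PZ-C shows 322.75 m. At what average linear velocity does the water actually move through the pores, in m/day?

Hydraulic gradient i = (333.45 − 322.75) / 733 = 10.7 / 733 = 0.01460.
Darcy flux q = K · i = 0.8000 × 0.01460 = 0.01168 m/day.
Seepage velocity v = q / n_e = 0.01168 / 0.20 = 0.05839 m/day.

0.0584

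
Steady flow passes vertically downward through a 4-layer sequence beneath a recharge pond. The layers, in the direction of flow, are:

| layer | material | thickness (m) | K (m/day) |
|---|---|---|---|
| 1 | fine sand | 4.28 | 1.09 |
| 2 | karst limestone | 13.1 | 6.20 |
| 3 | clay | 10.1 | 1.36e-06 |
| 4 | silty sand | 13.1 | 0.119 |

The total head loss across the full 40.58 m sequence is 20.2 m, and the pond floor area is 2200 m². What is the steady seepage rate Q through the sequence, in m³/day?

Flow is perpendicular to layering, so the layers act in series and the equivalent K is the thickness-weighted harmonic mean.
Total thickness L = 4.28 + 13.1 + 10.1 + 13.1 = 40.58 m.
Σ(b_i/K_i) = 4.28/1.09 + 13.1/6.20 + 10.1/1.36e-06 + 13.1/0.119 = 7.427e+06 d.
K_eq = L / Σ(b_i/K_i) = 40.58 / 7.427e+06 = 5.464e-06 m/day.
Q = K_eq · A · (Δh/L) = 5.464e-06 × 2200 × (20.2/40.58) = 0.005984 m³/day.

0.00598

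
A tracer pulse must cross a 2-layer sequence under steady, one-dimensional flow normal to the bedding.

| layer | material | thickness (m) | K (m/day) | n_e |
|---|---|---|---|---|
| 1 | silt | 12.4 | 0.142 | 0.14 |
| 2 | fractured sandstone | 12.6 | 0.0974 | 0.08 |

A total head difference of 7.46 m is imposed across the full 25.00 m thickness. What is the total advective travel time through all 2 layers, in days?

79.7

With flow normal to the layers, continuity requires the same specific discharge q through every layer.
Σ(b_i/K_i) = 12.4/0.142 + 12.6/0.0974 = 216.7 d.
q = Δh / Σ(b_i/K_i) = 7.46 / 216.7 = 0.03443 m/day.
In each layer the seepage velocity is v_i = q/n_i, so the layer transit time is t_i = b_i·n_i / q:
  layer 1 (silt): t_1 = 12.4 × 0.14 / 0.03443 = 50.42 d
  layer 2 (fractured sandstone): t_2 = 12.6 × 0.08 / 0.03443 = 29.28 d
Total t = Σ t_i = 79.70 days.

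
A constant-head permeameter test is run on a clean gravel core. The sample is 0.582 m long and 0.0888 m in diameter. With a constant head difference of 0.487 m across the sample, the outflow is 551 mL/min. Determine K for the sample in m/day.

153

Cross-sectional area A = π·(d/2)² = π × (0.0888/2)² = 0.006193 m².
Convert discharge: 551 mL/min = 9.183e-06 m³/s.
Darcy's law rearranged: K = Q·L / (A·Δh) = 9.183e-06 × 0.582 / (0.006193 × 0.487) = 0.001772 m/s = 153.1 m/day.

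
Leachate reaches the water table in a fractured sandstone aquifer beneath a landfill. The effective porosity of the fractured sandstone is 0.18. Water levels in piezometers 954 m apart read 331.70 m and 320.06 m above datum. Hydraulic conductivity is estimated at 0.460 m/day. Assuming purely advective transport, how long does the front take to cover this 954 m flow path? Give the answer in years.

Hydraulic gradient i = (331.70 − 320.06) / 954 = 11.64 / 954 = 0.01220.
Darcy flux q = K · i = 0.4600 × 0.01220 = 0.005613 m/day.
Seepage velocity v = q / n_e = 0.005613 / 0.18 = 0.03118 m/day.
Travel time t = L / v = 954 / 0.03118 = 30596 days = 83.77 years.

83.8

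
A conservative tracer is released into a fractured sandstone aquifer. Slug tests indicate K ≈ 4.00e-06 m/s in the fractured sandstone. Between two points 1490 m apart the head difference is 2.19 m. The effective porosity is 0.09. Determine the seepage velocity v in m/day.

Convert K: 4.00e-06 m/s × 86400 = 0.3456 m/day.
Hydraulic gradient i = Δh / L = 2.19 / 1490 = 0.001470.
Darcy flux q = K · i = 0.3456 × 0.001470 = 0.0005080 m/day.
Seepage velocity v = q / n_e = 0.0005080 / 0.09 = 0.005644 m/day.

0.00564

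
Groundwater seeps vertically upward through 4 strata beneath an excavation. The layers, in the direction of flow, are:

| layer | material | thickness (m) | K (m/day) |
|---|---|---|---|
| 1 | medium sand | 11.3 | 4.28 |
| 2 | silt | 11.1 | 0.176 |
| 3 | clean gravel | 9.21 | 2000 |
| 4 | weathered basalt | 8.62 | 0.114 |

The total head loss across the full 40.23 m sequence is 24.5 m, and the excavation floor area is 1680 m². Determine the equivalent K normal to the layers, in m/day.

0.285

Flow is perpendicular to layering, so the layers act in series and the equivalent K is the thickness-weighted harmonic mean.
Total thickness L = 11.3 + 11.1 + 9.21 + 8.62 = 40.23 m.
Σ(b_i/K_i) = 11.3/4.28 + 11.1/0.176 + 9.21/2000 + 8.62/0.114 = 141.3 d.
K_eq = L / Σ(b_i/K_i) = 40.23 / 141.3 = 0.2847 m/day.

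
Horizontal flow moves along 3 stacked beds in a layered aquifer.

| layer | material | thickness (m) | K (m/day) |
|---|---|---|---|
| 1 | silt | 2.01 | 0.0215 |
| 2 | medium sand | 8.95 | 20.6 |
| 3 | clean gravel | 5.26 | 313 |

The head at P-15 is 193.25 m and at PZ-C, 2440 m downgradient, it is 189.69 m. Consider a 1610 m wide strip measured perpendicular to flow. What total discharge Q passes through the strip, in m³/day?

4300

Flow is parallel to layering, so each bed carries its own Darcy discharge and the transmissivities add.
Σ(K_i·b_i) = 0.0215×2.01 + 20.6×8.95 + 313×5.26 = 1831 m²/day.
Hydraulic gradient i = (193.25 − 189.69) / 2440 = 3.56 / 2440 = 0.001459.
Q = Σ(K_i·b_i) · W · i = 1831 × 1610 × 0.001459 = 4301 m³/day.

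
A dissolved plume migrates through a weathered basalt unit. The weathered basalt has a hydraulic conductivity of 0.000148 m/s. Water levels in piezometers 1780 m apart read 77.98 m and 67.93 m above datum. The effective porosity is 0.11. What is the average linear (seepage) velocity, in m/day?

0.656

Convert K: 0.000148 m/s × 86400 = 12.79 m/day.
Hydraulic gradient i = (77.98 − 67.93) / 1780 = 10.05 / 1780 = 0.005646.
Darcy flux q = K · i = 12.79 × 0.005646 = 0.07220 m/day.
Seepage velocity v = q / n_e = 0.07220 / 0.11 = 0.6563 m/day.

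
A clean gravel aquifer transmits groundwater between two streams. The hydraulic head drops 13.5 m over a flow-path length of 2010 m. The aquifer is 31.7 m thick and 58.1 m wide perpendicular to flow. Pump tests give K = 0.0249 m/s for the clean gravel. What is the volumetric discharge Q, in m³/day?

Convert K: 0.0249 m/s × 86400 = 2151 m/day.
Cross-sectional area A = 58.1 × 31.7 = 1842 m².
Hydraulic gradient i = Δh / L = 13.5 / 2010 = 0.006716.
Darcy's law: Q = K · A · i = 2151 × 1842 × 0.006716 = 26613 m³/day.

26600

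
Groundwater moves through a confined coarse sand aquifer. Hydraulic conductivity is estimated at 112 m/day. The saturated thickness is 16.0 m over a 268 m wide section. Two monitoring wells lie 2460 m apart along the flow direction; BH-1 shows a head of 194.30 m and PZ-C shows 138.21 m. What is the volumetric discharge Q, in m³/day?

Cross-sectional area A = 268 × 16.0 = 4288 m².
Hydraulic gradient i = (194.30 − 138.21) / 2460 = 56.09 / 2460 = 0.02280.
Darcy's law: Q = K · A · i = 112.0 × 4288 × 0.02280 = 10950 m³/day.

11000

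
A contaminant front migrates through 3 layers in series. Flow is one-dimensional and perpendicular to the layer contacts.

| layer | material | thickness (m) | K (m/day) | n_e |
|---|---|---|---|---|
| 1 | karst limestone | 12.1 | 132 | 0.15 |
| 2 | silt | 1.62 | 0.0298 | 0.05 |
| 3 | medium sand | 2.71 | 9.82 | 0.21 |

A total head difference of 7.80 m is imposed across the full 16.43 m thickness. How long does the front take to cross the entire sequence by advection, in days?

17.3

With flow normal to the layers, continuity requires the same specific discharge q through every layer.
Σ(b_i/K_i) = 12.1/132 + 1.62/0.0298 + 2.71/9.82 = 54.73 d.
q = Δh / Σ(b_i/K_i) = 7.80 / 54.73 = 0.1425 m/day.
In each layer the seepage velocity is v_i = q/n_i, so the layer transit time is t_i = b_i·n_i / q:
  layer 1 (karst limestone): t_1 = 12.1 × 0.15 / 0.1425 = 12.74 d
  layer 2 (silt): t_2 = 1.62 × 0.05 / 0.1425 = 0.5684 d
  layer 3 (medium sand): t_3 = 2.71 × 0.21 / 0.1425 = 3.993 d
Total t = Σ t_i = 17.30 days.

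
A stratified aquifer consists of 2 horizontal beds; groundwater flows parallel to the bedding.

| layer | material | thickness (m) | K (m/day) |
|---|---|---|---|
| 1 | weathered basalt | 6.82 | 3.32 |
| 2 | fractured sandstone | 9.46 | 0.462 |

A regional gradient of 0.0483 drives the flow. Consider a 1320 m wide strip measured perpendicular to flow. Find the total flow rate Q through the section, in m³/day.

Flow is parallel to layering, so each bed carries its own Darcy discharge and the transmissivities add.
Σ(K_i·b_i) = 3.32×6.82 + 0.462×9.46 = 27.01 m²/day.
Hydraulic gradient i = 0.0483.
Q = Σ(K_i·b_i) · W · i = 27.01 × 1320 × 0.04830 = 1722 m³/day.

1720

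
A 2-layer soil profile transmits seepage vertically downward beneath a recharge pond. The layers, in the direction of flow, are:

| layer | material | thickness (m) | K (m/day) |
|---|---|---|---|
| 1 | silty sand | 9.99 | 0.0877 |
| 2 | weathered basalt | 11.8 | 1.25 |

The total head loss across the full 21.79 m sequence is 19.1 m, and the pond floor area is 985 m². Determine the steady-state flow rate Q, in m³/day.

153

Flow is perpendicular to layering, so the layers act in series and the equivalent K is the thickness-weighted harmonic mean.
Total thickness L = 9.99 + 11.8 = 21.79 m.
Σ(b_i/K_i) = 9.99/0.0877 + 11.8/1.25 = 123.4 d.
K_eq = L / Σ(b_i/K_i) = 21.79 / 123.4 = 0.1767 m/day.
Q = K_eq · A · (Δh/L) = 0.1767 × 985 × (19.1/21.79) = 152.5 m³/day.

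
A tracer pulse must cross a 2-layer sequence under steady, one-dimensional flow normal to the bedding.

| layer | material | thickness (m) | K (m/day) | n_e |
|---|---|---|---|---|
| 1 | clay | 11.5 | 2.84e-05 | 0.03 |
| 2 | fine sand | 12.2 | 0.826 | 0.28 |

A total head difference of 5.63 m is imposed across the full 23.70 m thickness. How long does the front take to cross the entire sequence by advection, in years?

741

With flow normal to the layers, continuity requires the same specific discharge q through every layer.
Σ(b_i/K_i) = 11.5/2.84e-05 + 12.2/0.826 = 4.049e+05 d.
q = Δh / Σ(b_i/K_i) = 5.63 / 4.049e+05 = 1.390e-05 m/day.
In each layer the seepage velocity is v_i = q/n_i, so the layer transit time is t_i = b_i·n_i / q:
  layer 1 (clay): t_1 = 11.5 × 0.03 / 1.390e-05 = 24815 d
  layer 2 (fine sand): t_2 = 12.2 × 0.28 / 1.390e-05 = 2.457e+05 d
Total t = Σ t_i = 2.705e+05 days = 740.6 years.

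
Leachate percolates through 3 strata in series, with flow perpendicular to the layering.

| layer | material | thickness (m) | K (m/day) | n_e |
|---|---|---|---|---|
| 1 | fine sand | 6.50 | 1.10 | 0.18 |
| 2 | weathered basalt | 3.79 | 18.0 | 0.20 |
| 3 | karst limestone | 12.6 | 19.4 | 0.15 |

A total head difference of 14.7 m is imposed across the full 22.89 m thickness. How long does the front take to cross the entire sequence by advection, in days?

With flow normal to the layers, continuity requires the same specific discharge q through every layer.
Σ(b_i/K_i) = 6.50/1.10 + 3.79/18.0 + 12.6/19.4 = 6.769 d.
q = Δh / Σ(b_i/K_i) = 14.7 / 6.769 = 2.172 m/day.
In each layer the seepage velocity is v_i = q/n_i, so the layer transit time is t_i = b_i·n_i / q:
  layer 1 (fine sand): t_1 = 6.50 × 0.18 / 2.172 = 0.5388 d
  layer 2 (weathered basalt): t_2 = 3.79 × 0.20 / 2.172 = 0.3490 d
  layer 3 (karst limestone): t_3 = 12.6 × 0.15 / 2.172 = 0.8703 d
Total t = Σ t_i = 1.758 days.

1.76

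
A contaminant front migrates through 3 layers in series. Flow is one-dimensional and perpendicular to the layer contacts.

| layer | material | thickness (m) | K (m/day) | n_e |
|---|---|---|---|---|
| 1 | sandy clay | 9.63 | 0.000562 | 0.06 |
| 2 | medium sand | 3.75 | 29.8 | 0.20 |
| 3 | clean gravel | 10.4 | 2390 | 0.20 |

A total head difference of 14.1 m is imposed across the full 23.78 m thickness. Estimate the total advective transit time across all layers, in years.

With flow normal to the layers, continuity requires the same specific discharge q through every layer.
Σ(b_i/K_i) = 9.63/0.000562 + 3.75/29.8 + 10.4/2390 = 17135 d.
q = Δh / Σ(b_i/K_i) = 14.1 / 17135 = 0.0008229 m/day.
In each layer the seepage velocity is v_i = q/n_i, so the layer transit time is t_i = b_i·n_i / q:
  layer 1 (sandy clay): t_1 = 9.63 × 0.06 / 0.0008229 = 702.2 d
  layer 2 (medium sand): t_2 = 3.75 × 0.20 / 0.0008229 = 911.5 d
  layer 3 (clean gravel): t_3 = 10.4 × 0.20 / 0.0008229 = 2528 d
Total t = Σ t_i = 4141 days = 11.34 years.

11.3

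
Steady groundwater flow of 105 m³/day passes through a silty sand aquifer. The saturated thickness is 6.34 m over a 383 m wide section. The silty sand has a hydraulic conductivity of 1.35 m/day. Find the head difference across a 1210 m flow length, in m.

Cross-sectional area A = 383 × 6.34 = 2428 m².
From Q = K·A·i, i = Q / (K·A) = 105 / (1.350 × 2428) = 0.03203.
Head loss Δh = i · L = 0.03203 × 1210 = 38.76 m.

38.8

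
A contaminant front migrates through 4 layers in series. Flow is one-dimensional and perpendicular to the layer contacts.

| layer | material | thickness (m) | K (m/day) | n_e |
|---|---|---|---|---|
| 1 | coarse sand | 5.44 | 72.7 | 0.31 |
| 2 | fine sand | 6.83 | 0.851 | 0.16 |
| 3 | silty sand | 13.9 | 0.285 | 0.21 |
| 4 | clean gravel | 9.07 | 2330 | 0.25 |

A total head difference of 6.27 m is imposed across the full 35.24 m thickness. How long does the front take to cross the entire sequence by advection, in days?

With flow normal to the layers, continuity requires the same specific discharge q through every layer.
Σ(b_i/K_i) = 5.44/72.7 + 6.83/0.851 + 13.9/0.285 + 9.07/2330 = 56.88 d.
q = Δh / Σ(b_i/K_i) = 6.27 / 56.88 = 0.1102 m/day.
In each layer the seepage velocity is v_i = q/n_i, so the layer transit time is t_i = b_i·n_i / q:
  layer 1 (coarse sand): t_1 = 5.44 × 0.31 / 0.1102 = 15.30 d
  layer 2 (fine sand): t_2 = 6.83 × 0.16 / 0.1102 = 9.913 d
  layer 3 (silty sand): t_3 = 13.9 × 0.21 / 0.1102 = 26.48 d
  layer 4 (clean gravel): t_4 = 9.07 × 0.25 / 0.1102 = 20.57 d
Total t = Σ t_i = 72.26 days.

72.3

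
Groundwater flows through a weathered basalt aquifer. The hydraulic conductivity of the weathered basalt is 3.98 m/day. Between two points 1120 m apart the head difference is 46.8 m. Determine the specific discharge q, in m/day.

0.166

Hydraulic gradient i = Δh / L = 46.8 / 1120 = 0.04179.
Specific discharge q = K · i = 3.980 × 0.04179 = 0.1663 m/day.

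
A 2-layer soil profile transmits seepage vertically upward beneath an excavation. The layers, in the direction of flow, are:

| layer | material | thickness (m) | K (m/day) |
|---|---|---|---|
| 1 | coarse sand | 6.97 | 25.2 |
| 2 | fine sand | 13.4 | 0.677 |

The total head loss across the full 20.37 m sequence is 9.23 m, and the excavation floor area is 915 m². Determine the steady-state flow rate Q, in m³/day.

Flow is perpendicular to layering, so the layers act in series and the equivalent K is the thickness-weighted harmonic mean.
Total thickness L = 6.97 + 13.4 = 20.37 m.
Σ(b_i/K_i) = 6.97/25.2 + 13.4/0.677 = 20.07 d.
K_eq = L / Σ(b_i/K_i) = 20.37 / 20.07 = 1.015 m/day.
Q = K_eq · A · (Δh/L) = 1.015 × 915 × (9.23/20.37) = 420.8 m³/day.

421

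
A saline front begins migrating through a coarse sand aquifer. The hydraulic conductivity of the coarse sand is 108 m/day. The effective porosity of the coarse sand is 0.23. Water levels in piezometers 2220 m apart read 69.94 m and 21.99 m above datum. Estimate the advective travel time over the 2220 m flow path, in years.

0.599

Hydraulic gradient i = (69.94 − 21.99) / 2220 = 47.95 / 2220 = 0.02160.
Darcy flux q = K · i = 108.0 × 0.02160 = 2.333 m/day.
Seepage velocity v = q / n_e = 2.333 / 0.23 = 10.14 m/day.
Travel time t = L / v = 2220 / 10.14 = 218.9 days = 0.5993 years.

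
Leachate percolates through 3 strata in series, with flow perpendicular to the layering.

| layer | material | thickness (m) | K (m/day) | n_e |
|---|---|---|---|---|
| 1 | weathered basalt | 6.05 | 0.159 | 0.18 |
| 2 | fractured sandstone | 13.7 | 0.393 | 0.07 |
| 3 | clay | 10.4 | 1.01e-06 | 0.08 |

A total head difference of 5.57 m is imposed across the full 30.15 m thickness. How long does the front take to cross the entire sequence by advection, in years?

With flow normal to the layers, continuity requires the same specific discharge q through every layer.
Σ(b_i/K_i) = 6.05/0.159 + 13.7/0.393 + 10.4/1.01e-06 = 1.030e+07 d.
q = Δh / Σ(b_i/K_i) = 5.57 / 1.030e+07 = 5.409e-07 m/day.
In each layer the seepage velocity is v_i = q/n_i, so the layer transit time is t_i = b_i·n_i / q:
  layer 1 (weathered basalt): t_1 = 6.05 × 0.18 / 5.409e-07 = 2.013e+06 d
  layer 2 (fractured sandstone): t_2 = 13.7 × 0.07 / 5.409e-07 = 1.773e+06 d
  layer 3 (clay): t_3 = 10.4 × 0.08 / 5.409e-07 = 1.538e+06 d
Total t = Σ t_i = 5.324e+06 days = 14577 years.

14600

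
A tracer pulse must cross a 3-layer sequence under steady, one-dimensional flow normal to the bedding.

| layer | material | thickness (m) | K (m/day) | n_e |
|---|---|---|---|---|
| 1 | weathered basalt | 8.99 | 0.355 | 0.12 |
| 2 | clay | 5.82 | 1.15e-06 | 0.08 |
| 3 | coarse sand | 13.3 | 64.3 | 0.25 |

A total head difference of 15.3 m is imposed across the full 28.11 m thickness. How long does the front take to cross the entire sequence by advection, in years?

4410

With flow normal to the layers, continuity requires the same specific discharge q through every layer.
Σ(b_i/K_i) = 8.99/0.355 + 5.82/1.15e-06 + 13.3/64.3 = 5.061e+06 d.
q = Δh / Σ(b_i/K_i) = 15.3 / 5.061e+06 = 3.023e-06 m/day.
In each layer the seepage velocity is v_i = q/n_i, so the layer transit time is t_i = b_i·n_i / q:
  layer 1 (weathered basalt): t_1 = 8.99 × 0.12 / 3.023e-06 = 3.568e+05 d
  layer 2 (clay): t_2 = 5.82 × 0.08 / 3.023e-06 = 1.540e+05 d
  layer 3 (coarse sand): t_3 = 13.3 × 0.25 / 3.023e-06 = 1.100e+06 d
Total t = Σ t_i = 1.611e+06 days = 4410 years.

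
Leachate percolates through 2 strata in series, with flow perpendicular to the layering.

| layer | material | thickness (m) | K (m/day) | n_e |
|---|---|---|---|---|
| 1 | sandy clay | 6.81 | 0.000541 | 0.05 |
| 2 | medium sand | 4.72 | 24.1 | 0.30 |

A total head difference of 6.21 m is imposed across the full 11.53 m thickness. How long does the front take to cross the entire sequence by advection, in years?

9.75

With flow normal to the layers, continuity requires the same specific discharge q through every layer.
Σ(b_i/K_i) = 6.81/0.000541 + 4.72/24.1 = 12588 d.
q = Δh / Σ(b_i/K_i) = 6.21 / 12588 = 0.0004933 m/day.
In each layer the seepage velocity is v_i = q/n_i, so the layer transit time is t_i = b_i·n_i / q:
  layer 1 (sandy clay): t_1 = 6.81 × 0.05 / 0.0004933 = 690.2 d
  layer 2 (medium sand): t_2 = 4.72 × 0.30 / 0.0004933 = 2870 d
Total t = Σ t_i = 3561 days = 9.748 years.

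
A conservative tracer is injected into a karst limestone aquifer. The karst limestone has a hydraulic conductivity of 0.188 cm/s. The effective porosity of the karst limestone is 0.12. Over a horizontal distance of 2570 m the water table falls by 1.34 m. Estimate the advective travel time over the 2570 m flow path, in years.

Convert K: 0.188 cm/s × 864 = 162.4 m/day.
Hydraulic gradient i = Δh / L = 1.34 / 2570 = 0.0005214.
Darcy flux q = K · i = 162.4 × 0.0005214 = 0.08469 m/day.
Seepage velocity v = q / n_e = 0.08469 / 0.12 = 0.7058 m/day.
Travel time t = L / v = 2570 / 0.7058 = 3641 days = 9.970 years.

9.97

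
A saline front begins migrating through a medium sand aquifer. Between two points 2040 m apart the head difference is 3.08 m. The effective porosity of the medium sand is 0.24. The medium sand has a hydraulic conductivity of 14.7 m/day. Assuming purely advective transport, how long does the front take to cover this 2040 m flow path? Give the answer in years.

Hydraulic gradient i = Δh / L = 3.08 / 2040 = 0.001510.
Darcy flux q = K · i = 14.70 × 0.001510 = 0.02219 m/day.
Seepage velocity v = q / n_e = 0.02219 / 0.24 = 0.09248 m/day.
Travel time t = L / v = 2040 / 0.09248 = 22060 days = 60.40 years.

60.4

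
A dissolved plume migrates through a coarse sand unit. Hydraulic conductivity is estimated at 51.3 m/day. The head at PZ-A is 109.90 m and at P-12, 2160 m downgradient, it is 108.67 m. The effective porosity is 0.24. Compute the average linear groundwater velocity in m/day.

Hydraulic gradient i = (109.90 − 108.67) / 2160 = 1.23 / 2160 = 0.0005694.
Darcy flux q = K · i = 51.30 × 0.0005694 = 0.02921 m/day.
Seepage velocity v = q / n_e = 0.02921 / 0.24 = 0.1217 m/day.

0.122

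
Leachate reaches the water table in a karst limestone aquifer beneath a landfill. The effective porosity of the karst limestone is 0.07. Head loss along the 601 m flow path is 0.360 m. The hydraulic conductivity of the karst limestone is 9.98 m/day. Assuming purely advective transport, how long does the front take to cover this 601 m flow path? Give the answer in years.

19.3

Hydraulic gradient i = Δh / L = 0.360 / 601 = 0.0005990.
Darcy flux q = K · i = 9.980 × 0.0005990 = 0.005978 m/day.
Seepage velocity v = q / n_e = 0.005978 / 0.07 = 0.08540 m/day.
Travel time t = L / v = 601 / 0.08540 = 7037 days = 19.27 years.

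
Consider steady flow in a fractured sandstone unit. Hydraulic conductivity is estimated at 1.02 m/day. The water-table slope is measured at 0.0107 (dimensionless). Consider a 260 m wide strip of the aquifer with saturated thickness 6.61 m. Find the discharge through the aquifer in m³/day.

Cross-sectional area A = 260 × 6.61 = 1719 m².
Hydraulic gradient i = 0.0107.
Darcy's law: Q = K · A · i = 1.020 × 1719 × 0.01070 = 18.76 m³/day.

18.8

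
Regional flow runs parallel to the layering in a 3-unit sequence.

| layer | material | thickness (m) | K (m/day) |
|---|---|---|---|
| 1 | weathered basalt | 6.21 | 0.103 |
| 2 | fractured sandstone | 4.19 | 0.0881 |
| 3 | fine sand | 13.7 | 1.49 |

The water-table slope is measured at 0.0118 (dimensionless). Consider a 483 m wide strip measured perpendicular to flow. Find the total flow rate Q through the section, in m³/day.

122

Flow is parallel to layering, so each bed carries its own Darcy discharge and the transmissivities add.
Σ(K_i·b_i) = 0.103×6.21 + 0.0881×4.19 + 1.49×13.7 = 21.42 m²/day.
Hydraulic gradient i = 0.0118.
Q = Σ(K_i·b_i) · W · i = 21.42 × 483 × 0.01180 = 122.1 m³/day.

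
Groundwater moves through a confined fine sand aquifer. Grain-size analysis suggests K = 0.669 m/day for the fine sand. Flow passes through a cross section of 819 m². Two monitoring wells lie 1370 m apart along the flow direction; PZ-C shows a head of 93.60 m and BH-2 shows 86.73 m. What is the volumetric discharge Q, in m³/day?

2.75

Hydraulic gradient i = (93.60 − 86.73) / 1370 = 6.87 / 1370 = 0.005015.
Darcy's law: Q = K · A · i = 0.6690 × 819.0 × 0.005015 = 2.748 m³/day.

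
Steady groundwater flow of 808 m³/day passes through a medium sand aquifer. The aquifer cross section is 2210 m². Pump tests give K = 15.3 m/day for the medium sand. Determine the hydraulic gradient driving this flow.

0.0239

From Q = K·A·i, i = Q / (K·A) = 808 / (15.30 × 2210) = 0.02390.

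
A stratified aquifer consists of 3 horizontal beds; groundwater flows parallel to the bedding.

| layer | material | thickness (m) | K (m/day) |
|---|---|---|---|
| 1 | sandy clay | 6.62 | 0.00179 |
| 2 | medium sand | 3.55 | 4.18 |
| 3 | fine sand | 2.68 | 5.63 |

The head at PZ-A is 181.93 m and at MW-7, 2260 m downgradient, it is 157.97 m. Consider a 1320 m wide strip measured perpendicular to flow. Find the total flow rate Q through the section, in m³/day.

419

Flow is parallel to layering, so each bed carries its own Darcy discharge and the transmissivities add.
Σ(K_i·b_i) = 0.00179×6.62 + 4.18×3.55 + 5.63×2.68 = 29.94 m²/day.
Hydraulic gradient i = (181.93 − 157.97) / 2260 = 23.96 / 2260 = 0.01060.
Q = Σ(K_i·b_i) · W · i = 29.94 × 1320 × 0.01060 = 419.0 m³/day.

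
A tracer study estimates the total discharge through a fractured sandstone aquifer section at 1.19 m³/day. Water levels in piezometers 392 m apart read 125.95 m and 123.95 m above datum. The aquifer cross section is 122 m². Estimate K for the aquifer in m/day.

1.91

Hydraulic gradient i = (125.95 − 123.95) / 392 = 2 / 392 = 0.005102.
From Q = K·A·i, K = Q / (A·i) = 1.19 / (122.0 × 0.005102) = 1.912 m/day.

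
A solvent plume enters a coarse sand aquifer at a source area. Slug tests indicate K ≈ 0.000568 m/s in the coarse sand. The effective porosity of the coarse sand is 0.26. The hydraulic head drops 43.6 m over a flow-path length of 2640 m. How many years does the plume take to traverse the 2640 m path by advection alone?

Convert K: 0.000568 m/s × 86400 = 49.08 m/day.
Hydraulic gradient i = Δh / L = 43.6 / 2640 = 0.01652.
Darcy flux q = K · i = 49.08 × 0.01652 = 0.8105 m/day.
Seepage velocity v = q / n_e = 0.8105 / 0.26 = 3.117 m/day.
Travel time t = L / v = 2640 / 3.117 = 846.9 days = 2.319 years.

2.32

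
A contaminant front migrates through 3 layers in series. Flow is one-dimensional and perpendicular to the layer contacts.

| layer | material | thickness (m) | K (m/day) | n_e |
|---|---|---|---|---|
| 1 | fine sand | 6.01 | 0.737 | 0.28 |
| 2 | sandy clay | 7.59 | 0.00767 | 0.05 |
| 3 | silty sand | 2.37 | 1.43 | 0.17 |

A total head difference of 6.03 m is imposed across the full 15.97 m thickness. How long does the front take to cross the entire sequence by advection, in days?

409

With flow normal to the layers, continuity requires the same specific discharge q through every layer.
Σ(b_i/K_i) = 6.01/0.737 + 7.59/0.00767 + 2.37/1.43 = 999.4 d.
q = Δh / Σ(b_i/K_i) = 6.03 / 999.4 = 0.006034 m/day.
In each layer the seepage velocity is v_i = q/n_i, so the layer transit time is t_i = b_i·n_i / q:
  layer 1 (fine sand): t_1 = 6.01 × 0.28 / 0.006034 = 278.9 d
  layer 2 (sandy clay): t_2 = 7.59 × 0.05 / 0.006034 = 62.90 d
  layer 3 (silty sand): t_3 = 2.37 × 0.17 / 0.006034 = 66.77 d
Total t = Σ t_i = 408.6 days.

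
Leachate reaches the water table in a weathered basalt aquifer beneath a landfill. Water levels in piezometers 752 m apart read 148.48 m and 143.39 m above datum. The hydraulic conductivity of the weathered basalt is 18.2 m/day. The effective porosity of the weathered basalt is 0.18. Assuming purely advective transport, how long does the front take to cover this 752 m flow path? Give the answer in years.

3.01

Hydraulic gradient i = (148.48 − 143.39) / 752 = 5.09 / 752 = 0.006769.
Darcy flux q = K · i = 18.20 × 0.006769 = 0.1232 m/day.
Seepage velocity v = q / n_e = 0.1232 / 0.18 = 0.6844 m/day.
Travel time t = L / v = 752 / 0.6844 = 1099 days = 3.008 years.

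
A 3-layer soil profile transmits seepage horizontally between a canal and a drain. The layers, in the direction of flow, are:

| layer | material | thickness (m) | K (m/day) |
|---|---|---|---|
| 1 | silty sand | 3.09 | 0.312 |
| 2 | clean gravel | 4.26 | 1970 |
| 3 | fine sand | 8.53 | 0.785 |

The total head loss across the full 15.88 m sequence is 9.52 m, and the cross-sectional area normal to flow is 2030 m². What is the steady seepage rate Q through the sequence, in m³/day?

Flow is perpendicular to layering, so the layers act in series and the equivalent K is the thickness-weighted harmonic mean.
Total thickness L = 3.09 + 4.26 + 8.53 = 15.88 m.
Σ(b_i/K_i) = 3.09/0.312 + 4.26/1970 + 8.53/0.785 = 20.77 d.
K_eq = L / Σ(b_i/K_i) = 15.88 / 20.77 = 0.7645 m/day.
Q = K_eq · A · (Δh/L) = 0.7645 × 2030 × (9.52/15.88) = 930.4 m³/day.

930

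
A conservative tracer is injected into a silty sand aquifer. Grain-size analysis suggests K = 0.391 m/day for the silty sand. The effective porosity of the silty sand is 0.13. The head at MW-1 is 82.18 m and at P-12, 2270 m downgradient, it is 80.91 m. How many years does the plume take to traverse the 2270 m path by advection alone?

Hydraulic gradient i = (82.18 − 80.91) / 2270 = 1.27 / 2270 = 0.0005595.
Darcy flux q = K · i = 0.3910 × 0.0005595 = 0.0002188 m/day.
Seepage velocity v = q / n_e = 0.0002188 / 0.13 = 0.001683 m/day.
Travel time t = L / v = 2270 / 0.001683 = 1.349e+06 days = 3693 years.

3690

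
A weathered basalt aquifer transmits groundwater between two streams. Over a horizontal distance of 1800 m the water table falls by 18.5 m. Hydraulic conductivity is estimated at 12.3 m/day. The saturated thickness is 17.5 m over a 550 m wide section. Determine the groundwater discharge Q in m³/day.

1220

Cross-sectional area A = 550 × 17.5 = 9625 m².
Hydraulic gradient i = Δh / L = 18.5 / 1800 = 0.01028.
Darcy's law: Q = K · A · i = 12.30 × 9625 × 0.01028 = 1217 m³/day.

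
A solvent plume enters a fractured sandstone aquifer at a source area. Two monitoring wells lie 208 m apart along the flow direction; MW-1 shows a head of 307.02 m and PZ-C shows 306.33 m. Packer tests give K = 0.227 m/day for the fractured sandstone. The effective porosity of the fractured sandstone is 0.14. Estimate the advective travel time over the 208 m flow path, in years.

106

Hydraulic gradient i = (307.02 − 306.33) / 208 = 0.69 / 208 = 0.003317.
Darcy flux q = K · i = 0.2270 × 0.003317 = 0.0007530 m/day.
Seepage velocity v = q / n_e = 0.0007530 / 0.14 = 0.005379 m/day.
Travel time t = L / v = 208 / 0.005379 = 38670 days = 105.9 years.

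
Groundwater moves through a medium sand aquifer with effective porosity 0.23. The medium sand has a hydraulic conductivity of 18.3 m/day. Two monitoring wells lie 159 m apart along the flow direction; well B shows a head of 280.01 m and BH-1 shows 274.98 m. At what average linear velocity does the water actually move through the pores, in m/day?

2.52

Hydraulic gradient i = (280.01 − 274.98) / 159 = 5.03 / 159 = 0.03164.
Darcy flux q = K · i = 18.30 × 0.03164 = 0.5789 m/day.
Seepage velocity v = q / n_e = 0.5789 / 0.23 = 2.517 m/day.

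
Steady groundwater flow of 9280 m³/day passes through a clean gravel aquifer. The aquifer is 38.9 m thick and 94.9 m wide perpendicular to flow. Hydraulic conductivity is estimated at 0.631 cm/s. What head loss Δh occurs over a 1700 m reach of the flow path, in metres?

Convert K: 0.631 cm/s × 864 = 545.2 m/day.
Cross-sectional area A = 94.9 × 38.9 = 3692 m².
From Q = K·A·i, i = Q / (K·A) = 9280 / (545.2 × 3692) = 0.004611.
Head loss Δh = i · L = 0.004611 × 1700 = 7.839 m.

7.84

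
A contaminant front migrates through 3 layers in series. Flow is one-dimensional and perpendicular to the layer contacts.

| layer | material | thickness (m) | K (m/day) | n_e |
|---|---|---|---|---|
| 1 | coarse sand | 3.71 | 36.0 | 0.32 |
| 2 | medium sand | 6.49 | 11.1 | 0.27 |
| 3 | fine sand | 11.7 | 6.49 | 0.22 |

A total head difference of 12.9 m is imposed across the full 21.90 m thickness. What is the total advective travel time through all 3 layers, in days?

With flow normal to the layers, continuity requires the same specific discharge q through every layer.
Σ(b_i/K_i) = 3.71/36.0 + 6.49/11.1 + 11.7/6.49 = 2.491 d.
q = Δh / Σ(b_i/K_i) = 12.9 / 2.491 = 5.180 m/day.
In each layer the seepage velocity is v_i = q/n_i, so the layer transit time is t_i = b_i·n_i / q:
  layer 1 (coarse sand): t_1 = 3.71 × 0.32 / 5.180 = 0.2292 d
  layer 2 (medium sand): t_2 = 6.49 × 0.27 / 5.180 = 0.3383 d
  layer 3 (fine sand): t_3 = 11.7 × 0.22 / 5.180 = 0.4969 d
Total t = Σ t_i = 1.064 days.

1.06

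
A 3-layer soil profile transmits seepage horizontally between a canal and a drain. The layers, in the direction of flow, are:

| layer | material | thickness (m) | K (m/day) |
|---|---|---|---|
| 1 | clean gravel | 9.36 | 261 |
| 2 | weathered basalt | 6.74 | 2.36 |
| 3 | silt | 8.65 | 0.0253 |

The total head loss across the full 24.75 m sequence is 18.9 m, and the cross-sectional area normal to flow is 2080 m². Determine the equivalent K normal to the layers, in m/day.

Flow is perpendicular to layering, so the layers act in series and the equivalent K is the thickness-weighted harmonic mean.
Total thickness L = 9.36 + 6.74 + 8.65 = 24.75 m.
Σ(b_i/K_i) = 9.36/261 + 6.74/2.36 + 8.65/0.0253 = 344.8 d.
K_eq = L / Σ(b_i/K_i) = 24.75 / 344.8 = 0.07178 m/day.

0.0718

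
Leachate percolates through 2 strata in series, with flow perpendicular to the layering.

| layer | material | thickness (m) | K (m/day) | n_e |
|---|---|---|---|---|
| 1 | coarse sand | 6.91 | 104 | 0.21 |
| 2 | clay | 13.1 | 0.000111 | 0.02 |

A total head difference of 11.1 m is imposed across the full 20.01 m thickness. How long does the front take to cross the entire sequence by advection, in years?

49.9

With flow normal to the layers, continuity requires the same specific discharge q through every layer.
Σ(b_i/K_i) = 6.91/104 + 13.1/0.000111 = 1.180e+05 d.
q = Δh / Σ(b_i/K_i) = 11.1 / 1.180e+05 = 9.405e-05 m/day.
In each layer the seepage velocity is v_i = q/n_i, so the layer transit time is t_i = b_i·n_i / q:
  layer 1 (coarse sand): t_1 = 6.91 × 0.21 / 9.405e-05 = 15428 d
  layer 2 (clay): t_2 = 13.1 × 0.02 / 9.405e-05 = 2786 d
Total t = Σ t_i = 18214 days = 49.87 years.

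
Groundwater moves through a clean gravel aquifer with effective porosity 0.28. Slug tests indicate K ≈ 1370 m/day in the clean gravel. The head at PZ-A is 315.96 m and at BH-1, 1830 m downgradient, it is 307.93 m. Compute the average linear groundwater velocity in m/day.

Hydraulic gradient i = (315.96 − 307.93) / 1830 = 8.03 / 1830 = 0.004388.
Darcy flux q = K · i = 1370 × 0.004388 = 6.012 m/day.
Seepage velocity v = q / n_e = 6.012 / 0.28 = 21.47 m/day.

21.5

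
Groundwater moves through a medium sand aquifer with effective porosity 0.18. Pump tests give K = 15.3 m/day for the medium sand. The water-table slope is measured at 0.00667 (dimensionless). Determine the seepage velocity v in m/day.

Hydraulic gradient i = 0.00667.
Darcy flux q = K · i = 15.30 × 0.006670 = 0.1021 m/day.
Seepage velocity v = q / n_e = 0.1021 / 0.18 = 0.5670 m/day.

0.567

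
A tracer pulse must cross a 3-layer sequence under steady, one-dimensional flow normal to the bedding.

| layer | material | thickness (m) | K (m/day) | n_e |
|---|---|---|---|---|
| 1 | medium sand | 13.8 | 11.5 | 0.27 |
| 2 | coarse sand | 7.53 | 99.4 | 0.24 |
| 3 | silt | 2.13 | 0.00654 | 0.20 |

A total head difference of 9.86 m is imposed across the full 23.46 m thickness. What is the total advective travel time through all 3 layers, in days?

With flow normal to the layers, continuity requires the same specific discharge q through every layer.
Σ(b_i/K_i) = 13.8/11.5 + 7.53/99.4 + 2.13/0.00654 = 327.0 d.
q = Δh / Σ(b_i/K_i) = 9.86 / 327.0 = 0.03016 m/day.
In each layer the seepage velocity is v_i = q/n_i, so the layer transit time is t_i = b_i·n_i / q:
  layer 1 (medium sand): t_1 = 13.8 × 0.27 / 0.03016 = 123.6 d
  layer 2 (coarse sand): t_2 = 7.53 × 0.24 / 0.03016 = 59.93 d
  layer 3 (silt): t_3 = 2.13 × 0.20 / 0.03016 = 14.13 d
Total t = Σ t_i = 197.6 days.

198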